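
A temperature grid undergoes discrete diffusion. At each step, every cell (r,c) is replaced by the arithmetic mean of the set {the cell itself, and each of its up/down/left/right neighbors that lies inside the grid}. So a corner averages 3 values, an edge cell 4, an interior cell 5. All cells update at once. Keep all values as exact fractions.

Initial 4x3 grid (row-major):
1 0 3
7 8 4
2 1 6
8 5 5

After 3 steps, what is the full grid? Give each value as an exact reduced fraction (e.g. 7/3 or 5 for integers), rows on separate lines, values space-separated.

After step 1:
  8/3 3 7/3
  9/2 4 21/4
  9/2 22/5 4
  5 19/4 16/3
After step 2:
  61/18 3 127/36
  47/12 423/100 187/48
  23/5 433/100 1139/240
  19/4 1169/240 169/36
After step 3:
  371/108 1061/300 1501/432
  7261/1800 7749/2000 29519/7200
  5279/1200 6833/1500 31799/7200
  3413/720 67123/14400 644/135

Answer: 371/108 1061/300 1501/432
7261/1800 7749/2000 29519/7200
5279/1200 6833/1500 31799/7200
3413/720 67123/14400 644/135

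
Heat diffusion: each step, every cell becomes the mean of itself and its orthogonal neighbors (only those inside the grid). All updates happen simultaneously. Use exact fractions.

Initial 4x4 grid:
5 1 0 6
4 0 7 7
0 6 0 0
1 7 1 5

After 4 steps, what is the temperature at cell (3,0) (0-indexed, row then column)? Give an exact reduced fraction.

Answer: 1915/648

Derivation:
Step 1: cell (3,0) = 8/3
Step 2: cell (3,0) = 55/18
Step 3: cell (3,0) = 391/135
Step 4: cell (3,0) = 1915/648
Full grid after step 4:
  8773/3240 323941/108000 352297/108000 14657/4050
  306421/108000 129353/45000 14837/4500 370267/108000
  304361/108000 134743/45000 76/25 116629/36000
  1915/648 315581/108000 108539/36000 2711/900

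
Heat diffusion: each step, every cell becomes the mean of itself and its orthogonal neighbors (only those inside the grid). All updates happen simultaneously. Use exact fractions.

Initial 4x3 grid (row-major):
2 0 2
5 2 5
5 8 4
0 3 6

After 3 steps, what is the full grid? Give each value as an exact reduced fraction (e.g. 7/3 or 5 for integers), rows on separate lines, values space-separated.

After step 1:
  7/3 3/2 7/3
  7/2 4 13/4
  9/2 22/5 23/4
  8/3 17/4 13/3
After step 2:
  22/9 61/24 85/36
  43/12 333/100 23/6
  113/30 229/50 133/30
  137/36 313/80 43/9
After step 3:
  617/216 19219/7200 629/216
  2953/900 10721/3000 6281/1800
  7081/1800 8009/2000 7931/1800
  8269/2160 20491/4800 9449/2160

Answer: 617/216 19219/7200 629/216
2953/900 10721/3000 6281/1800
7081/1800 8009/2000 7931/1800
8269/2160 20491/4800 9449/2160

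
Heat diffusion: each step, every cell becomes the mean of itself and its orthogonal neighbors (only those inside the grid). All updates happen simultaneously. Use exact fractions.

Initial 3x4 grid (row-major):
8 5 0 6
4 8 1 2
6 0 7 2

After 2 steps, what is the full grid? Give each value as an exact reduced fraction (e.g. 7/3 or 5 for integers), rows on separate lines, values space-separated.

After step 1:
  17/3 21/4 3 8/3
  13/2 18/5 18/5 11/4
  10/3 21/4 5/2 11/3
After step 2:
  209/36 1051/240 871/240 101/36
  191/40 121/25 309/100 761/240
  181/36 881/240 901/240 107/36

Answer: 209/36 1051/240 871/240 101/36
191/40 121/25 309/100 761/240
181/36 881/240 901/240 107/36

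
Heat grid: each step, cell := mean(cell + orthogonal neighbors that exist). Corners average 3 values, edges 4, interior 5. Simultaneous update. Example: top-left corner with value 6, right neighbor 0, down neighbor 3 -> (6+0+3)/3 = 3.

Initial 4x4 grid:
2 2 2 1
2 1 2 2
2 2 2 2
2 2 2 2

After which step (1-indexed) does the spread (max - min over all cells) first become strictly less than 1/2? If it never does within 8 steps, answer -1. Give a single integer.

Step 1: max=2, min=5/3, spread=1/3
  -> spread < 1/2 first at step 1
Step 2: max=2, min=31/18, spread=5/18
Step 3: max=95/48, min=3793/2160, spread=241/1080
Step 4: max=23501/12000, min=115651/64800, spread=3517/20250
Step 5: max=139709/72000, min=3496921/1944000, spread=137611/972000
Step 6: max=277979/144000, min=21163427/11664000, spread=169109/1458000
Step 7: max=622290157/324000000, min=3191579173/1749600000, spread=421969187/4374000000
Step 8: max=18594372757/9720000000, min=96238831111/52488000000, spread=5213477221/65610000000

Answer: 1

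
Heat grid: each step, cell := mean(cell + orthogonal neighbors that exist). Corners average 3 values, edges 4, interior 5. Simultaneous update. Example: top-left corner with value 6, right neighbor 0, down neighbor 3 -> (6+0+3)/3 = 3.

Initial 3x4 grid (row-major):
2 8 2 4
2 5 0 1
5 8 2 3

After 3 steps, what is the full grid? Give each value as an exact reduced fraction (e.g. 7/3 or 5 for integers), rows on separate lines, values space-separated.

Answer: 2947/720 2979/800 23021/7200 1111/432
9937/2400 3953/1000 1133/375 9163/3600
353/80 3179/800 7807/2400 121/48

Derivation:
After step 1:
  4 17/4 7/2 7/3
  7/2 23/5 2 2
  5 5 13/4 2
After step 2:
  47/12 327/80 145/48 47/18
  171/40 387/100 307/100 25/12
  9/2 357/80 49/16 29/12
After step 3:
  2947/720 2979/800 23021/7200 1111/432
  9937/2400 3953/1000 1133/375 9163/3600
  353/80 3179/800 7807/2400 121/48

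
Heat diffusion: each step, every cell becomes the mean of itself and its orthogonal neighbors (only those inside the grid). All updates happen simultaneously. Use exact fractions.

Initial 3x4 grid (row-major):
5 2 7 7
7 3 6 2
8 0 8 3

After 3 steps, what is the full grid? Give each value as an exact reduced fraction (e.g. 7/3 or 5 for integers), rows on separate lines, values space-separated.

Answer: 5093/1080 34513/7200 34733/7200 10817/2160
70271/14400 13787/3000 28639/6000 34063/7200
3437/720 1891/400 4051/900 4981/1080

Derivation:
After step 1:
  14/3 17/4 11/2 16/3
  23/4 18/5 26/5 9/2
  5 19/4 17/4 13/3
After step 2:
  44/9 1081/240 1217/240 46/9
  1141/240 471/100 461/100 581/120
  31/6 22/5 139/30 157/36
After step 3:
  5093/1080 34513/7200 34733/7200 10817/2160
  70271/14400 13787/3000 28639/6000 34063/7200
  3437/720 1891/400 4051/900 4981/1080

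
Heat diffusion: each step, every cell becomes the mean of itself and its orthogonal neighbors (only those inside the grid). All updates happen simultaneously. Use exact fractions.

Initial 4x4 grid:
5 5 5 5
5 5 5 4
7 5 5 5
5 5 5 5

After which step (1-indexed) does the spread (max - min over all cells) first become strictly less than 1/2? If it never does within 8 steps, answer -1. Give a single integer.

Step 1: max=17/3, min=14/3, spread=1
Step 2: max=331/60, min=569/120, spread=31/40
Step 3: max=2911/540, min=5189/1080, spread=211/360
Step 4: max=86041/16200, min=156959/32400, spread=5041/10800
  -> spread < 1/2 first at step 4
Step 5: max=2564377/486000, min=4738421/972000, spread=130111/324000
Step 6: max=38174537/7290000, min=28586161/5832000, spread=3255781/9720000
Step 7: max=2278357021/437400000, min=4309632989/874800000, spread=82360351/291600000
Step 8: max=17005736839/3280500000, min=129822161249/26244000000, spread=2074577821/8748000000

Answer: 4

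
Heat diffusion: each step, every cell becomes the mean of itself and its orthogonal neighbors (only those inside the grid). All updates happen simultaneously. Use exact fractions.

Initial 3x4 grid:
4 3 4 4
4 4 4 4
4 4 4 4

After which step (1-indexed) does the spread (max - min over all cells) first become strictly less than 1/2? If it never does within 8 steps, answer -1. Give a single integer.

Answer: 1

Derivation:
Step 1: max=4, min=11/3, spread=1/3
  -> spread < 1/2 first at step 1
Step 2: max=4, min=449/120, spread=31/120
Step 3: max=4, min=4109/1080, spread=211/1080
Step 4: max=7153/1800, min=415103/108000, spread=14077/108000
Step 5: max=428317/108000, min=3747593/972000, spread=5363/48600
Step 6: max=237131/60000, min=112899191/29160000, spread=93859/1166400
Step 7: max=383463533/97200000, min=6788125519/1749600000, spread=4568723/69984000
Step 8: max=11482381111/2916000000, min=408123564371/104976000000, spread=8387449/167961600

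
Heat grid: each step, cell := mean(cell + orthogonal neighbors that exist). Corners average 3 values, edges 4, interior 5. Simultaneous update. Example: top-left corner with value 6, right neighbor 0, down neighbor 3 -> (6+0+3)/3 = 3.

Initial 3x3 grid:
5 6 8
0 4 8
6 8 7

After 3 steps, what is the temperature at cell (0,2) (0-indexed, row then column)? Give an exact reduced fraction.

Step 1: cell (0,2) = 22/3
Step 2: cell (0,2) = 119/18
Step 3: cell (0,2) = 6781/1080
Full grid after step 3:
  5111/1080 8811/1600 6781/1080
  68899/14400 16819/3000 10311/1600
  682/135 83749/14400 3523/540

Answer: 6781/1080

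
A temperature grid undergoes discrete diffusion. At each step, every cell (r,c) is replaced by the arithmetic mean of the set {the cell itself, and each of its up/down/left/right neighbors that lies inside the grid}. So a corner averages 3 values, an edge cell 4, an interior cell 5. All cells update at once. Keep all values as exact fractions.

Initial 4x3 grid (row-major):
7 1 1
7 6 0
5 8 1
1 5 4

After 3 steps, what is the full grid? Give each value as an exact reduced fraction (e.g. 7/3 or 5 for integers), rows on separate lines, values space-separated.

After step 1:
  5 15/4 2/3
  25/4 22/5 2
  21/4 5 13/4
  11/3 9/2 10/3
After step 2:
  5 829/240 77/36
  209/40 107/25 619/240
  121/24 112/25 163/48
  161/36 33/8 133/36
After step 3:
  3283/720 53543/14400 1471/540
  733/150 12011/3000 22309/7200
  17297/3600 8529/2000 25469/7200
  491/108 10063/2400 1615/432

Answer: 3283/720 53543/14400 1471/540
733/150 12011/3000 22309/7200
17297/3600 8529/2000 25469/7200
491/108 10063/2400 1615/432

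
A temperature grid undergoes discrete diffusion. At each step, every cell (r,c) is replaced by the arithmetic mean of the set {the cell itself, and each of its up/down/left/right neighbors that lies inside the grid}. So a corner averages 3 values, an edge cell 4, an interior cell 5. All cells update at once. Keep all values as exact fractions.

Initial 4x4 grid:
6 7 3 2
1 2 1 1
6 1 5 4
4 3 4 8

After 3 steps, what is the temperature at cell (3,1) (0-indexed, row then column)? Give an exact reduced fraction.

Answer: 12979/3600

Derivation:
Step 1: cell (3,1) = 3
Step 2: cell (3,1) = 59/15
Step 3: cell (3,1) = 12979/3600
Full grid after step 3:
  4127/1080 25807/7200 7061/2400 1963/720
  26407/7200 9611/3000 6129/2000 573/200
  24263/7200 20957/6000 10213/3000 6767/1800
  7919/2160 12979/3600 14959/3600 917/216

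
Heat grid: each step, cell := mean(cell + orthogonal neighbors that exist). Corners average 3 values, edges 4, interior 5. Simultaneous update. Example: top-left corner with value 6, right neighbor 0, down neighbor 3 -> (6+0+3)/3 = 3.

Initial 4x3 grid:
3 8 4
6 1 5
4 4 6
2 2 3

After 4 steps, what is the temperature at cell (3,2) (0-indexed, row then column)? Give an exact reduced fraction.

Step 1: cell (3,2) = 11/3
Step 2: cell (3,2) = 131/36
Step 3: cell (3,2) = 7669/2160
Step 4: cell (3,2) = 476849/129600
Full grid after step 4:
  142241/32400 494467/108000 18277/4050
  454637/108000 23491/5625 118253/27000
  395417/108000 1388299/360000 209521/54000
  448949/129600 2994101/864000 476849/129600

Answer: 476849/129600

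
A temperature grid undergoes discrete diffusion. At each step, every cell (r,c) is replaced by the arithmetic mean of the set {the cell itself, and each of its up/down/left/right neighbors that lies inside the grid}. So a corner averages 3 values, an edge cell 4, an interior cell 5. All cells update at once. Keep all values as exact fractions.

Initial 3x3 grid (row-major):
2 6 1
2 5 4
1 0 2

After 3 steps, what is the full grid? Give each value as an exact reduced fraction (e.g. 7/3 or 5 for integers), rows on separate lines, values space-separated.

After step 1:
  10/3 7/2 11/3
  5/2 17/5 3
  1 2 2
After step 2:
  28/9 139/40 61/18
  307/120 72/25 181/60
  11/6 21/10 7/3
After step 3:
  823/270 2571/800 3557/1080
  18689/7200 1403/500 10457/3600
  779/360 343/150 149/60

Answer: 823/270 2571/800 3557/1080
18689/7200 1403/500 10457/3600
779/360 343/150 149/60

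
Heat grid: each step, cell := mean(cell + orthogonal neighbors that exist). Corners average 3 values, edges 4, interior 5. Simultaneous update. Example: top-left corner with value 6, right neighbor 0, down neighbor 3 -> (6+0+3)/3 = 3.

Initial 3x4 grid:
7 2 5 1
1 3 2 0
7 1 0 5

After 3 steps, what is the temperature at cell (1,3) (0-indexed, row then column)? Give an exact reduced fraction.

Answer: 7229/3600

Derivation:
Step 1: cell (1,3) = 2
Step 2: cell (1,3) = 23/12
Step 3: cell (1,3) = 7229/3600
Full grid after step 3:
  7313/2160 22943/7200 1977/800 325/144
  24593/7200 4091/1500 7097/3000 7229/3600
  239/80 6581/2400 15193/7200 851/432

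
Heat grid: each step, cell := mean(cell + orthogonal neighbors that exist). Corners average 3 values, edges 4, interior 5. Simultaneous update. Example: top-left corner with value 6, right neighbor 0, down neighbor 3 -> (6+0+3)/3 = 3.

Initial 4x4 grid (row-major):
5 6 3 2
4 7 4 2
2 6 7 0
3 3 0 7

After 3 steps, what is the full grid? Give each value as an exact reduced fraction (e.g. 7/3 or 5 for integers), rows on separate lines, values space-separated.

Answer: 3463/720 187/40 6911/1800 446/135
2221/480 8961/2000 3037/750 5711/1800
28603/7200 12611/3000 22043/6000 251/72
781/216 25603/7200 5311/1440 6989/2160

Derivation:
After step 1:
  5 21/4 15/4 7/3
  9/2 27/5 23/5 2
  15/4 5 17/5 4
  8/3 3 17/4 7/3
After step 2:
  59/12 97/20 239/60 97/36
  373/80 99/20 383/100 97/30
  191/48 411/100 17/4 44/15
  113/36 179/48 779/240 127/36
After step 3:
  3463/720 187/40 6911/1800 446/135
  2221/480 8961/2000 3037/750 5711/1800
  28603/7200 12611/3000 22043/6000 251/72
  781/216 25603/7200 5311/1440 6989/2160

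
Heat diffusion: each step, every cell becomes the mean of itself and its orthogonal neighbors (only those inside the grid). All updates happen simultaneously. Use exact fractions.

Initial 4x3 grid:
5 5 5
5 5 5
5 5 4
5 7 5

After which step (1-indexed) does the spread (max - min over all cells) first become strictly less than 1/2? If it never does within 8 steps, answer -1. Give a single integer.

Step 1: max=17/3, min=19/4, spread=11/12
Step 2: max=217/40, min=39/8, spread=11/20
Step 3: max=5771/1080, min=355/72, spread=223/540
  -> spread < 1/2 first at step 3
Step 4: max=341107/64800, min=53477/10800, spread=4049/12960
Step 5: max=20329193/3888000, min=1609619/324000, spread=202753/777600
Step 6: max=1211992207/233280000, min=24246559/4860000, spread=385259/1866240
Step 7: max=72426212813/13996800000, min=1459376981/291600000, spread=95044709/559872000
Step 8: max=4330706610967/839808000000, min=87823966429/17496000000, spread=921249779/6718464000

Answer: 3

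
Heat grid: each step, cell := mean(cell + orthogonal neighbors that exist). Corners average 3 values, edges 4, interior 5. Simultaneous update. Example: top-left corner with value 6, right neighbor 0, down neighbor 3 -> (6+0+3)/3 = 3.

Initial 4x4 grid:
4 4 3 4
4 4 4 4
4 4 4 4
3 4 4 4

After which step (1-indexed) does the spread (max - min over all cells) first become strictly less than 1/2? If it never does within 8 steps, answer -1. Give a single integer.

Step 1: max=4, min=11/3, spread=1/3
  -> spread < 1/2 first at step 1
Step 2: max=4, min=67/18, spread=5/18
Step 3: max=191/48, min=4109/1080, spread=377/2160
Step 4: max=9499/2400, min=24877/6480, spread=7703/64800
Step 5: max=851699/216000, min=3749357/972000, spread=166577/1944000
Step 6: max=25466929/6480000, min=112869653/29160000, spread=692611/11664000
Step 7: max=16940399/4320000, min=3391767719/874800000, spread=77326157/1749600000
Step 8: max=22828511897/5832000000, min=169733267041/43740000000, spread=2961144373/87480000000

Answer: 1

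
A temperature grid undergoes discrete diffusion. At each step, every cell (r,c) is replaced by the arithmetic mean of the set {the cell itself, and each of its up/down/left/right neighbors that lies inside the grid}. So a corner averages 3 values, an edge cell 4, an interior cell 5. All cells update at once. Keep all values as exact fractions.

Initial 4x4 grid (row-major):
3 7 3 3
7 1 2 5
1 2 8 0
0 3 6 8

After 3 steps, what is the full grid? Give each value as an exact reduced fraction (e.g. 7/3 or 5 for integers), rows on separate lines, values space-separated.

After step 1:
  17/3 7/2 15/4 11/3
  3 19/5 19/5 5/2
  5/2 3 18/5 21/4
  4/3 11/4 25/4 14/3
After step 2:
  73/18 1003/240 883/240 119/36
  449/120 171/50 349/100 913/240
  59/24 313/100 219/50 961/240
  79/36 10/3 259/60 97/18
After step 3:
  8623/2160 27601/7200 26377/7200 971/270
  3077/900 21553/6000 1408/375 26287/7200
  2593/900 10033/3000 4637/1200 31639/7200
  575/216 11677/3600 15677/3600 9871/2160

Answer: 8623/2160 27601/7200 26377/7200 971/270
3077/900 21553/6000 1408/375 26287/7200
2593/900 10033/3000 4637/1200 31639/7200
575/216 11677/3600 15677/3600 9871/2160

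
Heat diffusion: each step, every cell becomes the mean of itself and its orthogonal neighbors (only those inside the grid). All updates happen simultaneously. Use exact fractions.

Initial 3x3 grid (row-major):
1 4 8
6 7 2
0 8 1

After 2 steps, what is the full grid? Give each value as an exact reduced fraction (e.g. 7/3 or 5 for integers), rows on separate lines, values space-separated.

Answer: 73/18 281/60 85/18
517/120 112/25 547/120
73/18 133/30 73/18

Derivation:
After step 1:
  11/3 5 14/3
  7/2 27/5 9/2
  14/3 4 11/3
After step 2:
  73/18 281/60 85/18
  517/120 112/25 547/120
  73/18 133/30 73/18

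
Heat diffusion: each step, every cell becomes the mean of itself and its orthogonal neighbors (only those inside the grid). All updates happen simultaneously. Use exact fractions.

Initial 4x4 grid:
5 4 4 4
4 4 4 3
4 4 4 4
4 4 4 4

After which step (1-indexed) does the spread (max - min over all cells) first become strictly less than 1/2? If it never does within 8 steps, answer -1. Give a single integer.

Step 1: max=13/3, min=11/3, spread=2/3
Step 2: max=77/18, min=449/120, spread=193/360
Step 3: max=905/216, min=8263/2160, spread=787/2160
  -> spread < 1/2 first at step 3
Step 4: max=134239/32400, min=416597/108000, spread=92599/324000
Step 5: max=3993013/972000, min=12598253/3240000, spread=2135371/9720000
Step 6: max=119029993/29160000, min=23726429/6075000, spread=25715669/145800000
Step 7: max=710842859/174960000, min=11434106849/2916000000, spread=1239822403/8748000000
Step 8: max=106230121489/26244000000, min=171995776411/43740000000, spread=3790819553/32805000000

Answer: 3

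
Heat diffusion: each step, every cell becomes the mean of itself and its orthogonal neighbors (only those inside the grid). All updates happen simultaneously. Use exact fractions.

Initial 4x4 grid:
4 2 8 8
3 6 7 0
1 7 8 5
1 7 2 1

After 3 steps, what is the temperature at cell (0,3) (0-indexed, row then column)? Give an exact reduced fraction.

Step 1: cell (0,3) = 16/3
Step 2: cell (0,3) = 199/36
Step 3: cell (0,3) = 11543/2160
Full grid after step 3:
  589/144 11557/2400 38711/7200 11543/2160
  4891/1200 9519/2000 31409/6000 18223/3600
  4691/1200 9233/2000 28759/6000 16007/3600
  2791/720 10127/2400 31189/7200 8713/2160

Answer: 11543/2160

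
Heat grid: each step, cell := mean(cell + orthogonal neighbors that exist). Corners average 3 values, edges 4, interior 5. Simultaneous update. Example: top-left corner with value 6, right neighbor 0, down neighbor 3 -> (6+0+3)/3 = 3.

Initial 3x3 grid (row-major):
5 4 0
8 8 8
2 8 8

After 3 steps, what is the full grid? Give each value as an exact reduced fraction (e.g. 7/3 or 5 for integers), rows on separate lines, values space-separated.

After step 1:
  17/3 17/4 4
  23/4 36/5 6
  6 13/2 8
After step 2:
  47/9 1267/240 19/4
  1477/240 297/50 63/10
  73/12 277/40 41/6
After step 3:
  1499/270 76289/14400 3919/720
  84239/14400 18359/3000 7147/1200
  511/80 15469/2400 2407/360

Answer: 1499/270 76289/14400 3919/720
84239/14400 18359/3000 7147/1200
511/80 15469/2400 2407/360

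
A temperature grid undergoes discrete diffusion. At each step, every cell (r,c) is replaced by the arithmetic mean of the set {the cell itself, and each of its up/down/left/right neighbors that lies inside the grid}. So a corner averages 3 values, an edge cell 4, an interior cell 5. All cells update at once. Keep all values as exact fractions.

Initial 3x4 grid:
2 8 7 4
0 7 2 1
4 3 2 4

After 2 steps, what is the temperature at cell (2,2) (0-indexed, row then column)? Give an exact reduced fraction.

Step 1: cell (2,2) = 11/4
Step 2: cell (2,2) = 773/240
Full grid after step 2:
  151/36 223/48 381/80 4
  155/48 421/100 371/100 773/240
  115/36 157/48 773/240 47/18

Answer: 773/240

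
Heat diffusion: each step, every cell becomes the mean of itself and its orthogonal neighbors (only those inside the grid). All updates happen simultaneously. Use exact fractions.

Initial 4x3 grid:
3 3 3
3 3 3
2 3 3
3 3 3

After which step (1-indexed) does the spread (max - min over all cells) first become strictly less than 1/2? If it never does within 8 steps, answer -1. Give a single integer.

Answer: 1

Derivation:
Step 1: max=3, min=8/3, spread=1/3
  -> spread < 1/2 first at step 1
Step 2: max=3, min=329/120, spread=31/120
Step 3: max=3, min=3029/1080, spread=211/1080
Step 4: max=5353/1800, min=307103/108000, spread=14077/108000
Step 5: max=320317/108000, min=2775593/972000, spread=5363/48600
Step 6: max=177131/60000, min=83739191/29160000, spread=93859/1166400
Step 7: max=286263533/97200000, min=5038525519/1749600000, spread=4568723/69984000
Step 8: max=8566381111/2916000000, min=303147564371/104976000000, spread=8387449/167961600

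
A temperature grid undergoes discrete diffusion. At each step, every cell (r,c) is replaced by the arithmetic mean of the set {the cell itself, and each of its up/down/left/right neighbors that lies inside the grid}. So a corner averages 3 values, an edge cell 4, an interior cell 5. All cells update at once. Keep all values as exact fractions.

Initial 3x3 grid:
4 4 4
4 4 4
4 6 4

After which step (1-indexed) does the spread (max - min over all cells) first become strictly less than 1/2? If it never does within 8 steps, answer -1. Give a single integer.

Step 1: max=14/3, min=4, spread=2/3
Step 2: max=547/120, min=4, spread=67/120
Step 3: max=4757/1080, min=407/100, spread=1807/5400
  -> spread < 1/2 first at step 3
Step 4: max=1885963/432000, min=11161/2700, spread=33401/144000
Step 5: max=16781933/3888000, min=1123391/270000, spread=3025513/19440000
Step 6: max=6685726867/1555200000, min=60355949/14400000, spread=53531/497664
Step 7: max=399280925849/93312000000, min=16343116051/3888000000, spread=450953/5971968
Step 8: max=23903783560603/5598720000000, min=1967248610519/466560000000, spread=3799043/71663616

Answer: 3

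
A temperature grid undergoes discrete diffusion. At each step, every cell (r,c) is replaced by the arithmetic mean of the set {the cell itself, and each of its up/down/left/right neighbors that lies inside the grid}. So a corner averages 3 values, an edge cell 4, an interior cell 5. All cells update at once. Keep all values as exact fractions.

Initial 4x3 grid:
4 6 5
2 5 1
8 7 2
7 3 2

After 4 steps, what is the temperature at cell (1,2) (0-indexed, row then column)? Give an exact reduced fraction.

Answer: 287233/72000

Derivation:
Step 1: cell (1,2) = 13/4
Step 2: cell (1,2) = 289/80
Step 3: cell (1,2) = 9319/2400
Step 4: cell (1,2) = 287233/72000
Full grid after step 4:
  98579/21600 155039/36000 88079/21600
  337733/72000 21847/5000 287233/72000
  351793/72000 1595059/360000 856379/216000
  70951/14400 3872981/864000 518959/129600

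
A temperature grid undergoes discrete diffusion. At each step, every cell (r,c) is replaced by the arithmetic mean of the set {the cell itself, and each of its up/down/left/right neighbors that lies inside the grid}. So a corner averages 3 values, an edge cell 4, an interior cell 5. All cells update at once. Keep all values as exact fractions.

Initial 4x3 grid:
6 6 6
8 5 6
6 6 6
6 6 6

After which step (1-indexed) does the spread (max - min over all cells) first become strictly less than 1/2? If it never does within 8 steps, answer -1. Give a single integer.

Answer: 3

Derivation:
Step 1: max=20/3, min=23/4, spread=11/12
Step 2: max=1537/240, min=35/6, spread=137/240
Step 3: max=6761/1080, min=2839/480, spread=1493/4320
  -> spread < 1/2 first at step 3
Step 4: max=267407/43200, min=28631/4800, spread=152/675
Step 5: max=9565643/1555200, min=129493/21600, spread=242147/1555200
Step 6: max=238034417/38880000, min=12988409/2160000, spread=848611/7776000
Step 7: max=34199249207/5598720000, min=312369469/51840000, spread=92669311/1119744000
Step 8: max=2047508342053/335923200000, min=56332704673/9331200000, spread=781238953/13436928000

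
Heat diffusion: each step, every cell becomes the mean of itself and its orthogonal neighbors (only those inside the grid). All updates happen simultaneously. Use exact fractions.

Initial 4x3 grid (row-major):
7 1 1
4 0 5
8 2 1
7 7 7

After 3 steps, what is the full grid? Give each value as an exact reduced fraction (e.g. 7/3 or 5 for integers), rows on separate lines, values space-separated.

After step 1:
  4 9/4 7/3
  19/4 12/5 7/4
  21/4 18/5 15/4
  22/3 23/4 5
After step 2:
  11/3 659/240 19/9
  41/10 59/20 307/120
  157/30 83/20 141/40
  55/9 1301/240 29/6
After step 3:
  841/240 8261/2880 5339/2160
  319/80 3961/1200 1003/360
  3527/720 5107/1200 113/30
  12071/2160 14771/2880 3307/720

Answer: 841/240 8261/2880 5339/2160
319/80 3961/1200 1003/360
3527/720 5107/1200 113/30
12071/2160 14771/2880 3307/720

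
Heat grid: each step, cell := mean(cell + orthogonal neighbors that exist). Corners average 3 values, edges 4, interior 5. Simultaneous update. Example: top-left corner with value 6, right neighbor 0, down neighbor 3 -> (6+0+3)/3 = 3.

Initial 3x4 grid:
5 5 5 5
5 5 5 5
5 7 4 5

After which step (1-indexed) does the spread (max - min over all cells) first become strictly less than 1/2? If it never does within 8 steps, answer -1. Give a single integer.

Step 1: max=17/3, min=14/3, spread=1
Step 2: max=647/120, min=73/15, spread=21/40
Step 3: max=5747/1080, min=889/180, spread=413/1080
  -> spread < 1/2 first at step 3
Step 4: max=169361/32400, min=268141/54000, spread=21191/81000
Step 5: max=5064167/972000, min=179431/36000, spread=21953/97200
Step 6: max=75450517/14580000, min=48687203/9720000, spread=193577/1166400
Step 7: max=1128572507/218700000, min=2926862777/583200000, spread=9919669/69984000
Step 8: max=269984264377/52488000000, min=58701687431/11664000000, spread=18645347/167961600

Answer: 3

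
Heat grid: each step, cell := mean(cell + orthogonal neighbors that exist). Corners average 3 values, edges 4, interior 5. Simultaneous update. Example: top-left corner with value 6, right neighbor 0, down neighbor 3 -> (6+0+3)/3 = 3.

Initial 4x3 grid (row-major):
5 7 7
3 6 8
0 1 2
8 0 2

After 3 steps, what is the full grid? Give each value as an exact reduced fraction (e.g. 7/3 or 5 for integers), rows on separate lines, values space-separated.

Answer: 239/48 78181/14400 2545/432
4873/1200 27569/6000 1084/225
11549/3600 6213/2000 6287/1800
5533/2160 4219/1600 5483/2160

Derivation:
After step 1:
  5 25/4 22/3
  7/2 5 23/4
  3 9/5 13/4
  8/3 11/4 4/3
After step 2:
  59/12 283/48 58/9
  33/8 223/50 16/3
  329/120 79/25 91/30
  101/36 171/80 22/9
After step 3:
  239/48 78181/14400 2545/432
  4873/1200 27569/6000 1084/225
  11549/3600 6213/2000 6287/1800
  5533/2160 4219/1600 5483/2160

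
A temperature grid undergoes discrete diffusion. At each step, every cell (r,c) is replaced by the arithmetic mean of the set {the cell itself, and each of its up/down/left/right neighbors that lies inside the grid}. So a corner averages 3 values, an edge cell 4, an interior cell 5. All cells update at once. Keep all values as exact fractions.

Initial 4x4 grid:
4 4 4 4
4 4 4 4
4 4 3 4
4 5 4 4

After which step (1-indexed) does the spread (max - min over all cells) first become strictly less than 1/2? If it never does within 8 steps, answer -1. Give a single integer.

Step 1: max=13/3, min=15/4, spread=7/12
Step 2: max=151/36, min=387/100, spread=73/225
  -> spread < 1/2 first at step 2
Step 3: max=1789/432, min=9337/2400, spread=5417/21600
Step 4: max=265763/64800, min=6271/1600, spread=943/5184
Step 5: max=7917737/1944000, min=8494609/2160000, spread=2725889/19440000
Step 6: max=236456459/58320000, min=28357829/7200000, spread=67580441/583200000
Step 7: max=1413580693/349920000, min=767020307/194400000, spread=82360351/874800000
Step 8: max=211492244723/52488000000, min=23038121009/5832000000, spread=2074577821/26244000000

Answer: 2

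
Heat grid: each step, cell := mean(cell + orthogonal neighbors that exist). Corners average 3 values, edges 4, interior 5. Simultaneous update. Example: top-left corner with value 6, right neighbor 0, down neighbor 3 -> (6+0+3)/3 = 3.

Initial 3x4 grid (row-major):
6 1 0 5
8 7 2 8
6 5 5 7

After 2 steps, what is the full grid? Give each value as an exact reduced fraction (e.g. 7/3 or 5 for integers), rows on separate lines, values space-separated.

Answer: 61/12 151/40 427/120 71/18
1361/240 5 17/4 209/40
113/18 643/120 647/120 203/36

Derivation:
After step 1:
  5 7/2 2 13/3
  27/4 23/5 22/5 11/2
  19/3 23/4 19/4 20/3
After step 2:
  61/12 151/40 427/120 71/18
  1361/240 5 17/4 209/40
  113/18 643/120 647/120 203/36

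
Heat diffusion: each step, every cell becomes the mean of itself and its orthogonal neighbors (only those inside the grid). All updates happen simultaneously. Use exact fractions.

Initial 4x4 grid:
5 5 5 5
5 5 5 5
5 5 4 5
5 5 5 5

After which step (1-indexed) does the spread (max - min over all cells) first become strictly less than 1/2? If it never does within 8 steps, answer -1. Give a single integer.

Step 1: max=5, min=19/4, spread=1/4
  -> spread < 1/2 first at step 1
Step 2: max=5, min=239/50, spread=11/50
Step 3: max=5, min=11633/2400, spread=367/2400
Step 4: max=2987/600, min=52429/10800, spread=1337/10800
Step 5: max=89531/18000, min=1578331/324000, spread=33227/324000
Step 6: max=535951/108000, min=47385673/9720000, spread=849917/9720000
Step 7: max=8031467/1620000, min=1424285653/291600000, spread=21378407/291600000
Step 8: max=2406311657/486000000, min=42773537629/8748000000, spread=540072197/8748000000

Answer: 1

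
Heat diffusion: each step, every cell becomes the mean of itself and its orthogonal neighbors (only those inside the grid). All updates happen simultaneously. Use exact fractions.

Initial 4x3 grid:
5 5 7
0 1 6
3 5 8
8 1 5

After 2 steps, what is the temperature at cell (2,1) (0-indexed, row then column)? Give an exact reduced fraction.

Answer: 87/20

Derivation:
Step 1: cell (2,1) = 18/5
Step 2: cell (2,1) = 87/20
Full grid after step 2:
  121/36 517/120 16/3
  779/240 77/20 209/40
  277/80 87/20 593/120
  17/4 1021/240 185/36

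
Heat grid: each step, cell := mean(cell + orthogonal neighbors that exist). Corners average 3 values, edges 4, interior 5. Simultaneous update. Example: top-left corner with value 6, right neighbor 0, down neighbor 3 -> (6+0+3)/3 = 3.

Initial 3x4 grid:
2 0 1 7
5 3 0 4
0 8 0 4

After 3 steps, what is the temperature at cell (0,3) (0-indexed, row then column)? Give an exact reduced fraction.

Step 1: cell (0,3) = 4
Step 2: cell (0,3) = 13/4
Step 3: cell (0,3) = 2047/720
Full grid after step 3:
  1343/540 8059/3600 787/300 2047/720
  19273/7200 16429/6000 3841/1500 43571/14400
  6917/2160 20393/7200 21013/7200 3113/1080

Answer: 2047/720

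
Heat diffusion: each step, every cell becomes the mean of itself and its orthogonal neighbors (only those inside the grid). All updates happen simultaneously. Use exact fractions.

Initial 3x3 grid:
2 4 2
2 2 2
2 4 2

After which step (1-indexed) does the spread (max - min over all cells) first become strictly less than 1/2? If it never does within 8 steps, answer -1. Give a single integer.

Answer: 2

Derivation:
Step 1: max=14/5, min=2, spread=4/5
Step 2: max=319/120, min=59/25, spread=179/600
  -> spread < 1/2 first at step 2
Step 3: max=3823/1500, min=544/225, spread=589/4500
Step 4: max=1085551/432000, min=221081/90000, spread=121811/2160000
Step 5: max=13491607/5400000, min=1001423/405000, spread=417901/16200000
Step 6: max=3872969359/1555200000, min=803063129/324000000, spread=91331699/7776000000
Step 7: max=48362654263/19440000000, min=3619255007/1458000000, spread=317762509/58320000000
Step 8: max=13918446886831/5598720000000, min=2896732008761/1166400000000, spread=70666223891/27993600000000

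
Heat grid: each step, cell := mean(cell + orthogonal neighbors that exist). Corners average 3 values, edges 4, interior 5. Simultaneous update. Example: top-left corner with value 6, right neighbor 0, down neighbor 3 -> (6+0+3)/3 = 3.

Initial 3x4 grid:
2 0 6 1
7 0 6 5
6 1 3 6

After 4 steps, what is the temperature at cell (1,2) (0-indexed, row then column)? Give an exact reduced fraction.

Answer: 328979/90000

Derivation:
Step 1: cell (1,2) = 4
Step 2: cell (1,2) = 371/100
Step 3: cell (1,2) = 21739/6000
Step 4: cell (1,2) = 328979/90000
Full grid after step 4:
  4991/1600 230567/72000 250007/72000 4537/1200
  2856589/864000 1201841/360000 328979/90000 1695347/432000
  446021/129600 47911/13500 101987/27000 260923/64800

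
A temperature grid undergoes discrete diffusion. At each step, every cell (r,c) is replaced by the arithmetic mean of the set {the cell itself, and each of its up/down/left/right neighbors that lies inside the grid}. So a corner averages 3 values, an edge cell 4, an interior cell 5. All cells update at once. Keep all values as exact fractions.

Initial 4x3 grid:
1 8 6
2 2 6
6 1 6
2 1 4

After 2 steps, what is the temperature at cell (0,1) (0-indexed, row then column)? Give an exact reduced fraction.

Step 1: cell (0,1) = 17/4
Step 2: cell (0,1) = 1103/240
Full grid after step 2:
  32/9 1103/240 191/36
  389/120 19/5 1183/240
  117/40 16/5 967/240
  31/12 89/30 119/36

Answer: 1103/240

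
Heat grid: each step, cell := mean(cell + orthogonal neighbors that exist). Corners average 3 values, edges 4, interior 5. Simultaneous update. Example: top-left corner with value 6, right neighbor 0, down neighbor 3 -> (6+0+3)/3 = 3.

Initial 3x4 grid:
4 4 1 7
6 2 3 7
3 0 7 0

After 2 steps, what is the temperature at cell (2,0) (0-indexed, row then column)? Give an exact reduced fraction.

Answer: 13/4

Derivation:
Step 1: cell (2,0) = 3
Step 2: cell (2,0) = 13/4
Full grid after step 2:
  67/18 85/24 31/8 13/3
  173/48 33/10 7/2 215/48
  13/4 23/8 85/24 137/36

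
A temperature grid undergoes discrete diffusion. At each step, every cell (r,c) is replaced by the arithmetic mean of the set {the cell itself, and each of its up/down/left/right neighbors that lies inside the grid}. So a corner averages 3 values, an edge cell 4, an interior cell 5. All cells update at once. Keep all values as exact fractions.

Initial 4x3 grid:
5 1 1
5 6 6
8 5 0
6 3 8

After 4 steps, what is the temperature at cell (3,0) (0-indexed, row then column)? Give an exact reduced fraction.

Answer: 68009/12960

Derivation:
Step 1: cell (3,0) = 17/3
Step 2: cell (3,0) = 103/18
Step 3: cell (3,0) = 5777/1080
Step 4: cell (3,0) = 68009/12960
Full grid after step 4:
  111499/25920 688447/172800 95659/25920
  101509/21600 309461/72000 43217/10800
  109207/21600 171853/36000 46991/10800
  68009/12960 424013/86400 60149/12960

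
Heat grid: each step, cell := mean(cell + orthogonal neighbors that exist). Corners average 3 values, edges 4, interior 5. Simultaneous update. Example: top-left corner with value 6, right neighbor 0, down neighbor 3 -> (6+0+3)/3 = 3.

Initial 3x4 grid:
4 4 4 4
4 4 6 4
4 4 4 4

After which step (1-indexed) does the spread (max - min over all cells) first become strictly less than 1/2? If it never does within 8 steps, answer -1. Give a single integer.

Step 1: max=9/2, min=4, spread=1/2
Step 2: max=223/50, min=4, spread=23/50
  -> spread < 1/2 first at step 2
Step 3: max=10411/2400, min=813/200, spread=131/480
Step 4: max=92951/21600, min=14791/3600, spread=841/4320
Step 5: max=37102051/8640000, min=2973373/720000, spread=56863/345600
Step 6: max=332574341/77760000, min=26909543/6480000, spread=386393/3110400
Step 7: max=132809723131/31104000000, min=10788358813/2592000000, spread=26795339/248832000
Step 8: max=7948775714129/1866240000000, min=649166149667/155520000000, spread=254051069/2985984000

Answer: 2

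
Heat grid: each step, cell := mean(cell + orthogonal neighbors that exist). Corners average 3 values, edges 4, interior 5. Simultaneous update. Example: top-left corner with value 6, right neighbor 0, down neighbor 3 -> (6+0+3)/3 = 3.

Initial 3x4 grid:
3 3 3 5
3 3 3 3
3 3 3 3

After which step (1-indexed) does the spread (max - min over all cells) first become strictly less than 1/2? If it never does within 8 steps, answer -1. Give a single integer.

Answer: 3

Derivation:
Step 1: max=11/3, min=3, spread=2/3
Step 2: max=32/9, min=3, spread=5/9
Step 3: max=365/108, min=3, spread=41/108
  -> spread < 1/2 first at step 3
Step 4: max=43097/12960, min=3, spread=4217/12960
Step 5: max=2541949/777600, min=10879/3600, spread=38417/155520
Step 6: max=151168211/46656000, min=218597/72000, spread=1903471/9331200
Step 7: max=8999069089/2799360000, min=6595759/2160000, spread=18038617/111974400
Step 8: max=537152982851/167961600000, min=596126759/194400000, spread=883978523/6718464000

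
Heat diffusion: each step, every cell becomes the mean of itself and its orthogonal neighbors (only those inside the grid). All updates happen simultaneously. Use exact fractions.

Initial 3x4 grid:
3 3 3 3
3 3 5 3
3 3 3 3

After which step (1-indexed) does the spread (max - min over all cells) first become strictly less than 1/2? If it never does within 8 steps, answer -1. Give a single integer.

Step 1: max=7/2, min=3, spread=1/2
Step 2: max=173/50, min=3, spread=23/50
  -> spread < 1/2 first at step 2
Step 3: max=8011/2400, min=613/200, spread=131/480
Step 4: max=71351/21600, min=11191/3600, spread=841/4320
Step 5: max=28462051/8640000, min=2253373/720000, spread=56863/345600
Step 6: max=254814341/77760000, min=20429543/6480000, spread=386393/3110400
Step 7: max=101705723131/31104000000, min=8196358813/2592000000, spread=26795339/248832000
Step 8: max=6082535714129/1866240000000, min=493646149667/155520000000, spread=254051069/2985984000

Answer: 2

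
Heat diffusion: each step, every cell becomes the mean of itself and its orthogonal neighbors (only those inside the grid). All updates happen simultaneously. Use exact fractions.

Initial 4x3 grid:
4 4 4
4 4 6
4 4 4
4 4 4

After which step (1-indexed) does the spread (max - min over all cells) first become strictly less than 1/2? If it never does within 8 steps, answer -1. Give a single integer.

Step 1: max=14/3, min=4, spread=2/3
Step 2: max=271/60, min=4, spread=31/60
Step 3: max=2371/540, min=4, spread=211/540
  -> spread < 1/2 first at step 3
Step 4: max=232897/54000, min=3647/900, spread=14077/54000
Step 5: max=2084407/486000, min=219683/54000, spread=5363/24300
Step 6: max=62060809/14580000, min=122869/30000, spread=93859/583200
Step 7: max=3709474481/874800000, min=199736467/48600000, spread=4568723/34992000
Step 8: max=221732435629/52488000000, min=6013618889/1458000000, spread=8387449/83980800

Answer: 3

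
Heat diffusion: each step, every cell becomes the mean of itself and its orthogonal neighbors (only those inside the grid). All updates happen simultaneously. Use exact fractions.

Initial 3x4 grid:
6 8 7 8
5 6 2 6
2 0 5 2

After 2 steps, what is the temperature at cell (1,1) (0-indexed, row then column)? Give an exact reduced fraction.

Step 1: cell (1,1) = 21/5
Step 2: cell (1,1) = 483/100
Full grid after step 2:
  107/18 353/60 63/10 71/12
  1057/240 483/100 112/25 631/120
  31/9 361/120 451/120 133/36

Answer: 483/100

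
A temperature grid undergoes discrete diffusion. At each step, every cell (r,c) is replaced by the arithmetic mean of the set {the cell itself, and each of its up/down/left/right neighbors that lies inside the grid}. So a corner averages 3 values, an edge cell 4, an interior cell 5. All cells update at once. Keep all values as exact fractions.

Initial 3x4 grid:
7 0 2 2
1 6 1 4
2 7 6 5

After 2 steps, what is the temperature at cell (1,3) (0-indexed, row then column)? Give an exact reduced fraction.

Step 1: cell (1,3) = 3
Step 2: cell (1,3) = 217/60
Full grid after step 2:
  125/36 8/3 43/15 83/36
  13/4 99/25 79/25 217/60
  151/36 49/12 47/10 17/4

Answer: 217/60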